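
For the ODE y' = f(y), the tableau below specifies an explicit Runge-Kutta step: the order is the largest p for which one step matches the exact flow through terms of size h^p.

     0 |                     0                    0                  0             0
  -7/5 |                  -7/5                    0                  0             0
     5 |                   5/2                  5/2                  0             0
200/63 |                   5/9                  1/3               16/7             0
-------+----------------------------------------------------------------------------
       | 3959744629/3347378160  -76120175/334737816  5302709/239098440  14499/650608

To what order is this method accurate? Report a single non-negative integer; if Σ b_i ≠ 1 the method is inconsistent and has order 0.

3

b = (3959744629/3347378160, -76120175/334737816, 5302709/239098440, 14499/650608)
c = (0, -7/5, 5, 200/63)
Ac = (0, 0, -7/2, 1151/105)
Σ b_i: 3959744629/3347378160·1 + (-76120175/334737816)·1 + 5302709/239098440·1 + 14499/650608·1 = 1 ✓
b·c: (-76120175/334737816)·(-7/5) + 5302709/239098440·5 + 14499/650608·200/63 = 1/2 ✓
b·c²: (-76120175/334737816)·49/25 + 5302709/239098440·25 + 14499/650608·40000/3969 = 1/3 ✓
b·Ac: 5302709/239098440·(-7/2) + 14499/650608·1151/105 = 1/6 ✓
b·c³: (-76120175/334737816)·(-343/125) + 5302709/239098440·125 + 14499/650608·8000000/250047 = 2579089691/627633405 ≠ 1/4 ⇒ order 3.
b·(c∘Ac): 5302709/239098440·(-35/2) + 14499/650608·46040/1323 = 37051477/95639376 ≠ 1/8
b·Ac²: 5302709/239098440·49/10 + 14499/650608·30343/525 = 11926553/8539230 ≠ 1/12
b·A²c: 14499/650608·(-8) = -14499/81326 ≠ 1/24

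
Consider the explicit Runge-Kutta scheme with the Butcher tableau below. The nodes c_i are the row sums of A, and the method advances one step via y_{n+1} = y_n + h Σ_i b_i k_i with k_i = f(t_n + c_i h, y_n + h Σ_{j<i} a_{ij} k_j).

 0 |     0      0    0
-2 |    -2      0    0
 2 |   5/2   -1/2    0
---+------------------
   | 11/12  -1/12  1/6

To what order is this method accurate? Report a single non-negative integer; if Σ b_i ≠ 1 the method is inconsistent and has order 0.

b = (11/12, -1/12, 1/6)
c = (0, -2, 2)
Ac = (0, 0, 1)
Σ b_i: 11/12·1 + (-1/12)·1 + 1/6·1 = 1 ✓
b·c: (-1/12)·(-2) + 1/6·2 = 1/2 ✓
b·c²: (-1/12)·4 + 1/6·4 = 1/3 ✓
b·Ac: 1/6·1 = 1/6 ✓; 3 stages ⇒ order 3.

3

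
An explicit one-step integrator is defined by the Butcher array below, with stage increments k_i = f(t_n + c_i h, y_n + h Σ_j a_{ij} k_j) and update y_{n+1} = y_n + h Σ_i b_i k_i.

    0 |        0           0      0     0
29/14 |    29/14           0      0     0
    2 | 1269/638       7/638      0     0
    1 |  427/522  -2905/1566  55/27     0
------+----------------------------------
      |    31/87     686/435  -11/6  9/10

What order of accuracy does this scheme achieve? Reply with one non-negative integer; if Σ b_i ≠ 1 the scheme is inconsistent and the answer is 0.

b = (31/87, 686/435, -11/6, 9/10)
c = (0, 29/14, 2, 1)
Ac = (0, 0, 1/44, 25/108)
Σ b_i: 31/87·1 + 686/435·1 + (-11/6)·1 + 9/10·1 = 1 ✓
b·c: 686/435·29/14 + (-11/6)·2 + 9/10·1 = 1/2 ✓
b·c²: 686/435·841/196 + (-11/6)·4 + 9/10·1 = 1/3 ✓
b·Ac: (-11/6)·1/44 + 9/10·25/108 = 1/6 ✓
b·c³: 686/435·24389/2744 + (-11/6)·8 + 9/10·1 = 1/4 ✓
b·(c∘Ac): (-11/6)·1/22 + 9/10·25/108 = 1/8 ✓
b·Ac²: (-11/6)·29/616 + 9/10·95/504 = 1/12 ✓
b·A²c: 9/10·5/108 = 1/24 ✓; 4 stages ⇒ order 4.

4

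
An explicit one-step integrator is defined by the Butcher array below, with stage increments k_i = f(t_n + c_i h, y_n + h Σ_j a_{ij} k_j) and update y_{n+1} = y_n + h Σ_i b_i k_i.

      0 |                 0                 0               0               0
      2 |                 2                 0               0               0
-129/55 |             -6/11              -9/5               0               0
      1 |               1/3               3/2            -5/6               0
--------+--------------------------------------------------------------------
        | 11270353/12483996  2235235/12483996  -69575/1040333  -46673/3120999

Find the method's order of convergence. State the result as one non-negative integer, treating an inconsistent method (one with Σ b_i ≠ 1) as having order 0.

b = (11270353/12483996, 2235235/12483996, -69575/1040333, -46673/3120999)
c = (0, 2, -129/55, 1)
Ac = (0, 0, -18/5, 109/22)
Σ b_i: 11270353/12483996·1 + 2235235/12483996·1 + (-69575/1040333)·1 + (-46673/3120999)·1 = 1 ✓
b·c: 2235235/12483996·2 + (-69575/1040333)·(-129/55) + (-46673/3120999)·1 = 1/2 ✓
b·c²: 2235235/12483996·4 + (-69575/1040333)·16641/3025 + (-46673/3120999)·1 = 1/3 ✓
b·Ac: (-69575/1040333)·(-18/5) + (-46673/3120999)·109/22 = 1/6 ✓
b·c³: 2235235/12483996·8 + (-69575/1040333)·(-2146689/166375) + (-46673/3120999)·1 = 130476792/57218315 ≠ 1/4 ⇒ order 3.
b·(c∘Ac): (-69575/1040333)·2322/275 + (-46673/3120999)·109/22 = -3987283/6241998 ≠ 1/8
b·Ac²: (-69575/1040333)·(-36/5) + (-46673/3120999)·1713/1210 = 52680647/114436630 ≠ 1/12
b·A²c: (-46673/3120999)·3 = -46673/1040333 ≠ 1/24

3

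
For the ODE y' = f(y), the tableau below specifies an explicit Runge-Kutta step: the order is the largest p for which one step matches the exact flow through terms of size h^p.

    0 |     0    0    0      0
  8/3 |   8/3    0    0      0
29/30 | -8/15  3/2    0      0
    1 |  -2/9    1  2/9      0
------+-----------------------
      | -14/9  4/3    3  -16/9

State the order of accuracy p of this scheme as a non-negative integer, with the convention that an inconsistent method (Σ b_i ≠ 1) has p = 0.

b = (-14/9, 4/3, 3, -16/9)
c = (0, 8/3, 29/30, 1)
Ac = (0, 0, 4, 389/135)
Σ b_i: (-14/9)·1 + 4/3·1 + 3·1 + (-16/9)·1 = 1 ✓
b·c: 4/3·8/3 + 3·29/30 + (-16/9)·1 = 421/90 ≠ 1/2 ⇒ order 1.

1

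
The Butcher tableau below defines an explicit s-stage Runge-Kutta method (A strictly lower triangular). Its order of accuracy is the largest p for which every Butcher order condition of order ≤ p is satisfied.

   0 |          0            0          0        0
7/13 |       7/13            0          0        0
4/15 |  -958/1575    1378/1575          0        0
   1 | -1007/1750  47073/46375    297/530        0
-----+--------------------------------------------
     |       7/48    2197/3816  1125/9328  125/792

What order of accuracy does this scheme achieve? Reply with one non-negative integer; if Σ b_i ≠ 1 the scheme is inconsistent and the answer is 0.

b = (7/48, 2197/3816, 1125/9328, 125/792)
c = (0, 7/13, 4/15, 1)
Ac = (0, 0, 106/225, 87/125)
Σ b_i: 7/48·1 + 2197/3816·1 + 1125/9328·1 + 125/792·1 = 1 ✓
b·c: 2197/3816·7/13 + 1125/9328·4/15 + 125/792·1 = 1/2 ✓
b·c²: 2197/3816·49/169 + 1125/9328·16/225 + 125/792·1 = 1/3 ✓
b·Ac: 1125/9328·106/225 + 125/792·87/125 = 1/6 ✓
b·c³: 2197/3816·343/2197 + 1125/9328·64/3375 + 125/792·1 = 1/4 ✓
b·(c∘Ac): 1125/9328·424/3375 + 125/792·87/125 = 1/8 ✓
b·Ac²: 1125/9328·742/2925 + 125/792·543/1625 = 1/12 ✓
b·A²c: 125/792·33/125 = 1/24 ✓; 4 stages ⇒ order 4.

4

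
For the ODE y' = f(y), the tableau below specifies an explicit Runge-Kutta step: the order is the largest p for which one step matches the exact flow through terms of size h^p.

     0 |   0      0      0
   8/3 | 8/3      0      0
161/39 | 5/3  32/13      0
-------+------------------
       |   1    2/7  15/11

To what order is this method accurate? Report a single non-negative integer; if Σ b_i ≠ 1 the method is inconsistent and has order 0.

b = (1, 2/7, 15/11)
c = (0, 8/3, 161/39)
Ac = (0, 0, 256/39)
Σ b_i: 1·1 + 2/7·1 + 15/11·1 = 204/77 ≠ 1 ⇒ order 0.

0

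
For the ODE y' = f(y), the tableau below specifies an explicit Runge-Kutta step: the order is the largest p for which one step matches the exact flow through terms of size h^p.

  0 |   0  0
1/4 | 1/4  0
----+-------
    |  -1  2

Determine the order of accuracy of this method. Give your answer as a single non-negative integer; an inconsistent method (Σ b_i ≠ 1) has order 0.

2

b = (-1, 2)
c = (0, 1/4)
Σ b_i: (-1)·1 + 2·1 = 1 ✓
b·c: 2·1/4 = 1/2 ✓; 2 stages ⇒ order 2.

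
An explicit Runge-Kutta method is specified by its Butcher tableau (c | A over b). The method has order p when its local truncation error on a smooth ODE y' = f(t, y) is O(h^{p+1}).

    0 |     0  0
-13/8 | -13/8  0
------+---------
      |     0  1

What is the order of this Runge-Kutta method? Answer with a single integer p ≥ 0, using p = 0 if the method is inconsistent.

1

b = (0, 1)
c = (0, -13/8)
Σ b_i: 1·1 = 1 ✓
b·c: 1·(-13/8) = -13/8 ≠ 1/2 ⇒ order 1.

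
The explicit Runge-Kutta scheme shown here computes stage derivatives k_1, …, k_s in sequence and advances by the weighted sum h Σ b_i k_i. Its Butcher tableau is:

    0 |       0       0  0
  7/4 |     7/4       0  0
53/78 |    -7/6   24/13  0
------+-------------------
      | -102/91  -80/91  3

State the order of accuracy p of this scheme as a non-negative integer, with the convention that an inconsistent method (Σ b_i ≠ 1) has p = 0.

b = (-102/91, -80/91, 3)
c = (0, 7/4, 53/78)
Ac = (0, 0, 42/13)
Σ b_i: (-102/91)·1 + (-80/91)·1 + 3·1 = 1 ✓
b·c: (-80/91)·7/4 + 3·53/78 = 1/2 ✓
b·c²: (-80/91)·49/16 + 3·2809/6084 = -2651/2028 ≠ 1/3 ⇒ order 2.
b·Ac: 3·42/13 = 126/13 ≠ 1/6

2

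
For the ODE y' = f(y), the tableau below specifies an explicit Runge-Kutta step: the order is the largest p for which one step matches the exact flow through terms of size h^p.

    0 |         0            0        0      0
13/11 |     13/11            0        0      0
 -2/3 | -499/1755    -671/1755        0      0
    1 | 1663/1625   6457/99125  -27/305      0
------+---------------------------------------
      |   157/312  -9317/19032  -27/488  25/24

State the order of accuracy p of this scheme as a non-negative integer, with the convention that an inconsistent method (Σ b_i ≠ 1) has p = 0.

b = (157/312, -9317/19032, -27/488, 25/24)
c = (0, 13/11, -2/3, 1)
Ac = (0, 0, -61/135, 17/125)
Σ b_i: 157/312·1 + (-9317/19032)·1 + (-27/488)·1 + 25/24·1 = 1 ✓
b·c: (-9317/19032)·13/11 + (-27/488)·(-2/3) + 25/24·1 = 1/2 ✓
b·c²: (-9317/19032)·169/121 + (-27/488)·4/9 + 25/24·1 = 1/3 ✓
b·Ac: (-27/488)·(-61/135) + 25/24·17/125 = 1/6 ✓
b·c³: (-9317/19032)·2197/1331 + (-27/488)·(-8/27) + 25/24·1 = 1/4 ✓
b·(c∘Ac): (-27/488)·122/405 + 25/24·17/125 = 1/8 ✓
b·Ac²: (-27/488)·(-793/1485) + 25/24·71/1375 = 1/12 ✓
b·A²c: 25/24·1/25 = 1/24 ✓; 4 stages ⇒ order 4.

4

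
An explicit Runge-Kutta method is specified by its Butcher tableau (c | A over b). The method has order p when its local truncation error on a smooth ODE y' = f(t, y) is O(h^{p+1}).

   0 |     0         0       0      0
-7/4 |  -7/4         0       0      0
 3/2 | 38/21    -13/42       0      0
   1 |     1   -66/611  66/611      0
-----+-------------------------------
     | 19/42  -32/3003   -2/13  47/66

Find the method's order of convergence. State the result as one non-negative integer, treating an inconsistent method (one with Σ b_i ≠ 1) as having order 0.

b = (19/42, -32/3003, -2/13, 47/66)
c = (0, -7/4, 3/2, 1)
Ac = (0, 0, 13/24, 33/94)
Σ b_i: 19/42·1 + (-32/3003)·1 + (-2/13)·1 + 47/66·1 = 1 ✓
b·c: (-32/3003)·(-7/4) + (-2/13)·3/2 + 47/66·1 = 1/2 ✓
b·c²: (-32/3003)·49/16 + (-2/13)·9/4 + 47/66·1 = 1/3 ✓
b·Ac: (-2/13)·13/24 + 47/66·33/94 = 1/6 ✓
b·c³: (-32/3003)·(-343/64) + (-2/13)·27/8 + 47/66·1 = 1/4 ✓
b·(c∘Ac): (-2/13)·13/16 + 47/66·33/94 = 1/8 ✓
b·Ac²: (-2/13)·(-91/96) + 47/66·(-33/376) = 1/12 ✓
b·A²c: 47/66·11/188 = 1/24 ✓; 4 stages ⇒ order 4.

4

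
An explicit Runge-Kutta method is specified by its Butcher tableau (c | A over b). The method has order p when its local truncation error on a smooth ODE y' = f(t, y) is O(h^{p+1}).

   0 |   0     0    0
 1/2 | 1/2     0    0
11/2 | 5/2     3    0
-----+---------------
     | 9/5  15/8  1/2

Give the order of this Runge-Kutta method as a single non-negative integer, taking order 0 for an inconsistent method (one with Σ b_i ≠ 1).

0

b = (9/5, 15/8, 1/2)
c = (0, 1/2, 11/2)
Ac = (0, 0, 3/2)
Σ b_i: 9/5·1 + 15/8·1 + 1/2·1 = 167/40 ≠ 1 ⇒ order 0.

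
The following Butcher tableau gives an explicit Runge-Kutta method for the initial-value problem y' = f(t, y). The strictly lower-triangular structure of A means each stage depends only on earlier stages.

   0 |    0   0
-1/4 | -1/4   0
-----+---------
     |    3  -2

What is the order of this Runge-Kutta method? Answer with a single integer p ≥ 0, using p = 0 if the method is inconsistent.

2

b = (3, -2)
c = (0, -1/4)
Σ b_i: 3·1 + (-2)·1 = 1 ✓
b·c: (-2)·(-1/4) = 1/2 ✓; 2 stages ⇒ order 2.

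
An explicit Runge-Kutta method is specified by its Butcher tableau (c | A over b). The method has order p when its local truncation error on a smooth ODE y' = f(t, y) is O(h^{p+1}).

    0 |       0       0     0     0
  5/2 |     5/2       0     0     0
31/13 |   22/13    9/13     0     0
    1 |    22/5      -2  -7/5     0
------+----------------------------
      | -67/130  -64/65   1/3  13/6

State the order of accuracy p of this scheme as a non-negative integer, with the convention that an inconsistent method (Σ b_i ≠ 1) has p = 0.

b = (-67/130, -64/65, 1/3, 13/6)
c = (0, 5/2, 31/13, 1)
Ac = (0, 0, 45/26, -542/65)
Σ b_i: (-67/130)·1 + (-64/65)·1 + 1/3·1 + 13/6·1 = 1 ✓
b·c: (-64/65)·5/2 + 1/3·31/13 + 13/6·1 = 1/2 ✓
b·c²: (-64/65)·25/4 + 1/3·961/169 + 13/6·1 = -707/338 ≠ 1/3 ⇒ order 2.
b·Ac: 1/3·45/26 + 13/6·(-542/65) = -6821/390 ≠ 1/6

2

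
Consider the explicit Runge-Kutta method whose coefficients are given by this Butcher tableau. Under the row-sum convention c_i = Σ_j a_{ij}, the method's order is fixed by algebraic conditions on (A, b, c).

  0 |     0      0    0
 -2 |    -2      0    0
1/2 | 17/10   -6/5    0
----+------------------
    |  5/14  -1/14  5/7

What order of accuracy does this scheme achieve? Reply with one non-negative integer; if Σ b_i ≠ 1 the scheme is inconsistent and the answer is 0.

b = (5/14, -1/14, 5/7)
c = (0, -2, 1/2)
Ac = (0, 0, 12/5)
Σ b_i: 5/14·1 + (-1/14)·1 + 5/7·1 = 1 ✓
b·c: (-1/14)·(-2) + 5/7·1/2 = 1/2 ✓
b·c²: (-1/14)·4 + 5/7·1/4 = -3/28 ≠ 1/3 ⇒ order 2.
b·Ac: 5/7·12/5 = 12/7 ≠ 1/6

2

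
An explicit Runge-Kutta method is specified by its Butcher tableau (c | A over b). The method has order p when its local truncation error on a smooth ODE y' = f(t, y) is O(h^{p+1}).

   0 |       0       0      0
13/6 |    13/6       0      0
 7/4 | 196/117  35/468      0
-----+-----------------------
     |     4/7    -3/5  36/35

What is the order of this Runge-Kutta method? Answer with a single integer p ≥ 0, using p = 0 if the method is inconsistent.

b = (4/7, -3/5, 36/35)
c = (0, 13/6, 7/4)
Ac = (0, 0, 35/216)
Σ b_i: 4/7·1 + (-3/5)·1 + 36/35·1 = 1 ✓
b·c: (-3/5)·13/6 + 36/35·7/4 = 1/2 ✓
b·c²: (-3/5)·169/36 + 36/35·49/16 = 1/3 ✓
b·Ac: 36/35·35/216 = 1/6 ✓; 3 stages ⇒ order 3.

3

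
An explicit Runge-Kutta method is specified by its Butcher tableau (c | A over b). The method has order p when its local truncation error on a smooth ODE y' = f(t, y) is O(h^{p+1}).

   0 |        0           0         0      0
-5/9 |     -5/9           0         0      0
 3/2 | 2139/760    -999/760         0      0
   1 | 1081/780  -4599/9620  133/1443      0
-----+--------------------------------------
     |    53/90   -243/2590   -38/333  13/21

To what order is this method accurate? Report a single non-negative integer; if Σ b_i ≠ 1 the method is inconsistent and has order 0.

4

b = (53/90, -243/2590, -38/333, 13/21)
c = (0, -5/9, 3/2, 1)
Ac = (0, 0, 111/152, 21/52)
Σ b_i: 53/90·1 + (-243/2590)·1 + (-38/333)·1 + 13/21·1 = 1 ✓
b·c: (-243/2590)·(-5/9) + (-38/333)·3/2 + 13/21·1 = 1/2 ✓
b·c²: (-243/2590)·25/81 + (-38/333)·9/4 + 13/21·1 = 1/3 ✓
b·Ac: (-38/333)·111/152 + 13/21·21/52 = 1/6 ✓
b·c³: (-243/2590)·(-125/729) + (-38/333)·27/8 + 13/21·1 = 1/4 ✓
b·(c∘Ac): (-38/333)·333/304 + 13/21·21/52 = 1/8 ✓
b·Ac²: (-38/333)·(-185/456) + 13/21·7/117 = 1/12 ✓
b·A²c: 13/21·7/104 = 1/24 ✓; 4 stages ⇒ order 4.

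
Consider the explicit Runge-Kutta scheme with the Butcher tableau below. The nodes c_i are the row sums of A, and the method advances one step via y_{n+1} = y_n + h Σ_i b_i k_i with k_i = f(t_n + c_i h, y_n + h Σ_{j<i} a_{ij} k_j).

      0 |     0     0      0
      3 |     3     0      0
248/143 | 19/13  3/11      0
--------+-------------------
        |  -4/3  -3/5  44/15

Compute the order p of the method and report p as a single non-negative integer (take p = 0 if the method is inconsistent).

1

b = (-4/3, -3/5, 44/15)
c = (0, 3, 248/143)
Ac = (0, 0, 9/11)
Σ b_i: (-4/3)·1 + (-3/5)·1 + 44/15·1 = 1 ✓
b·c: (-3/5)·3 + 44/15·248/143 = 641/195 ≠ 1/2 ⇒ order 1.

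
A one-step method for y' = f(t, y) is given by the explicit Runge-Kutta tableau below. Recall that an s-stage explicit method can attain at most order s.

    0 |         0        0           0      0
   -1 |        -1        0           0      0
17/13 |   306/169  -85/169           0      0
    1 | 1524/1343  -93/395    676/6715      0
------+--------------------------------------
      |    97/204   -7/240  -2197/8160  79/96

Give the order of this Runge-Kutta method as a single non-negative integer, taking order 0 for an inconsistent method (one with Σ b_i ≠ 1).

4

b = (97/204, -7/240, -2197/8160, 79/96)
c = (0, -1, 17/13, 1)
Ac = (0, 0, 85/169, 29/79)
Σ b_i: 97/204·1 + (-7/240)·1 + (-2197/8160)·1 + 79/96·1 = 1 ✓
b·c: (-7/240)·(-1) + (-2197/8160)·17/13 + 79/96·1 = 1/2 ✓
b·c²: (-7/240)·1 + (-2197/8160)·289/169 + 79/96·1 = 1/3 ✓
b·Ac: (-2197/8160)·85/169 + 79/96·29/79 = 1/6 ✓
b·c³: (-7/240)·(-1) + (-2197/8160)·4913/2197 + 79/96·1 = 1/4 ✓
b·(c∘Ac): (-2197/8160)·1445/2197 + 79/96·29/79 = 1/8 ✓
b·Ac²: (-2197/8160)·(-85/169) + 79/96·(-5/79) = 1/12 ✓
b·A²c: 79/96·4/79 = 1/24 ✓; 4 stages ⇒ order 4.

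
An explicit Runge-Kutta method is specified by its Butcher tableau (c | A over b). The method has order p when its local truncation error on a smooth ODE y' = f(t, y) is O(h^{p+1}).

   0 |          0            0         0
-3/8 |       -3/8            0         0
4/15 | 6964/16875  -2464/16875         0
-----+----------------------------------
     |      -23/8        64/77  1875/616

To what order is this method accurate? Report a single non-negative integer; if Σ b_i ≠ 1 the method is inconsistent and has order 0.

b = (-23/8, 64/77, 1875/616)
c = (0, -3/8, 4/15)
Ac = (0, 0, 308/5625)
Σ b_i: (-23/8)·1 + 64/77·1 + 1875/616·1 = 1 ✓
b·c: 64/77·(-3/8) + 1875/616·4/15 = 1/2 ✓
b·c²: 64/77·9/64 + 1875/616·16/225 = 1/3 ✓
b·Ac: 1875/616·308/5625 = 1/6 ✓; 3 stages ⇒ order 3.

3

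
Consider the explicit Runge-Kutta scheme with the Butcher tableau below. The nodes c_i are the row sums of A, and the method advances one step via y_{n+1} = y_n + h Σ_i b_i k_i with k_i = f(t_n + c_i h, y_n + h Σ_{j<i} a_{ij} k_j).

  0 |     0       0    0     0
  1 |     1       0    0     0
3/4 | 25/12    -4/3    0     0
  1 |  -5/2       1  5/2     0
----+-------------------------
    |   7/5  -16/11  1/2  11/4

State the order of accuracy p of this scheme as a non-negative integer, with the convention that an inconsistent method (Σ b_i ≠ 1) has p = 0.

0

b = (7/5, -16/11, 1/2, 11/4)
c = (0, 1, 3/4, 1)
Ac = (0, 0, -4/3, 23/8)
Σ b_i: 7/5·1 + (-16/11)·1 + 1/2·1 + 11/4·1 = 703/220 ≠ 1 ⇒ order 0.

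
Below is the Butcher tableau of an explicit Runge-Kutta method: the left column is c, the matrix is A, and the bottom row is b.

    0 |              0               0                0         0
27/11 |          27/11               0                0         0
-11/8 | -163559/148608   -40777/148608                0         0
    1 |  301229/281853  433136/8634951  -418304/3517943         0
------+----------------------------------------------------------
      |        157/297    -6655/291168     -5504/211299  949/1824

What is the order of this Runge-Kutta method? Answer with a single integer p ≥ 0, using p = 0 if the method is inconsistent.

b = (157/297, -6655/291168, -5504/211299, 949/1824)
c = (0, 27/11, -11/8, 1)
Ac = (0, 0, -3707/5504, 272/949)
Σ b_i: 157/297·1 + (-6655/291168)·1 + (-5504/211299)·1 + 949/1824·1 = 1 ✓
b·c: (-6655/291168)·27/11 + (-5504/211299)·(-11/8) + 949/1824·1 = 1/2 ✓
b·c²: (-6655/291168)·729/121 + (-5504/211299)·121/64 + 949/1824·1 = 1/3 ✓
b·Ac: (-5504/211299)·(-3707/5504) + 949/1824·272/949 = 1/6 ✓
b·c³: (-6655/291168)·19683/1331 + (-5504/211299)·(-1331/512) + 949/1824·1 = 1/4 ✓
b·(c∘Ac): (-5504/211299)·40777/44032 + 949/1824·272/949 = 1/8 ✓
b·Ac²: (-5504/211299)·(-9099/5504) + 949/1824·808/10439 = 1/12 ✓
b·A²c: 949/1824·76/949 = 1/24 ✓; 4 stages ⇒ order 4.

4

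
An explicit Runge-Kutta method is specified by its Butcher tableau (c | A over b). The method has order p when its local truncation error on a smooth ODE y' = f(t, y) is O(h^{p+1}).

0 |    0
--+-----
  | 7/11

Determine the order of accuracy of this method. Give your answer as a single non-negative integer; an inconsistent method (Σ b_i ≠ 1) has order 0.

b = (7/11)
c = (0)
Σ b_i: 7/11·1 = 7/11 ≠ 1 ⇒ order 0.

0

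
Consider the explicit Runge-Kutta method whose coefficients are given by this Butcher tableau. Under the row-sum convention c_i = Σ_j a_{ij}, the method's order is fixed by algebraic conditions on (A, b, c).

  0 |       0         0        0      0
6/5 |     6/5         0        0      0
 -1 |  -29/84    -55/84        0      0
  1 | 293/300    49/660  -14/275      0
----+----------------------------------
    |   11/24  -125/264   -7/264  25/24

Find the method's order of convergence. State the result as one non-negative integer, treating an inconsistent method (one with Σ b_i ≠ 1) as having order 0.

b = (11/24, -125/264, -7/264, 25/24)
c = (0, 6/5, -1, 1)
Ac = (0, 0, -11/14, 7/50)
Σ b_i: 11/24·1 + (-125/264)·1 + (-7/264)·1 + 25/24·1 = 1 ✓
b·c: (-125/264)·6/5 + (-7/264)·(-1) + 25/24·1 = 1/2 ✓
b·c²: (-125/264)·36/25 + (-7/264)·1 + 25/24·1 = 1/3 ✓
b·Ac: (-7/264)·(-11/14) + 25/24·7/50 = 1/6 ✓
b·c³: (-125/264)·216/125 + (-7/264)·(-1) + 25/24·1 = 1/4 ✓
b·(c∘Ac): (-7/264)·11/14 + 25/24·7/50 = 1/8 ✓
b·Ac²: (-7/264)·(-33/35) + 25/24·7/125 = 1/12 ✓
b·A²c: 25/24·1/25 = 1/24 ✓; 4 stages ⇒ order 4.

4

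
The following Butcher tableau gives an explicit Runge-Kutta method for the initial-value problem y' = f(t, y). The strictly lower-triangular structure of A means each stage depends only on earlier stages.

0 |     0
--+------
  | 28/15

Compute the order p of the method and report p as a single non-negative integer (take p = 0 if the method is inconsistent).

b = (28/15)
c = (0)
Σ b_i: 28/15·1 = 28/15 ≠ 1 ⇒ order 0.

0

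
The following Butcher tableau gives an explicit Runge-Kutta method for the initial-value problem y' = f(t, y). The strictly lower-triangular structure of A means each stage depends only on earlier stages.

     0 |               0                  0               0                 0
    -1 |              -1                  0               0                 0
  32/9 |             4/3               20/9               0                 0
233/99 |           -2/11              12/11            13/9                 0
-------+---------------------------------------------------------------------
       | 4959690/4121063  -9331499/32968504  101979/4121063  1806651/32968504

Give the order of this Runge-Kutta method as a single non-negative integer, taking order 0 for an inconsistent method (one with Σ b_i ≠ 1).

b = (4959690/4121063, -9331499/32968504, 101979/4121063, 1806651/32968504)
c = (0, -1, 32/9, 233/99)
Ac = (0, 0, -20/9, 3604/891)
Σ b_i: 4959690/4121063·1 + (-9331499/32968504)·1 + 101979/4121063·1 + 1806651/32968504·1 = 1 ✓
b·c: (-9331499/32968504)·(-1) + 101979/4121063·32/9 + 1806651/32968504·233/99 = 1/2 ✓
b·c²: (-9331499/32968504)·1 + 101979/4121063·1024/81 + 1806651/32968504·54289/9801 = 1/3 ✓
b·Ac: 101979/4121063·(-20/9) + 1806651/32968504·3604/891 = 1/6 ✓
b·c³: (-9331499/32968504)·(-1) + 101979/4121063·32768/729 + 1806651/32968504·12649337/970299 = 5164458833/2447911422 ≠ 1/4 ⇒ order 3.
b·(c∘Ac): 101979/4121063·(-640/81) + 1806651/32968504·839732/88209 = 72581909/222537402 ≠ 1/8
b·Ac²: 101979/4121063·20/9 + 1806651/32968504·155180/8019 = 248227465/222537402 ≠ 1/12
b·A²c: 1806651/32968504·(-260/81) = -4349345/24726378 ≠ 1/24

3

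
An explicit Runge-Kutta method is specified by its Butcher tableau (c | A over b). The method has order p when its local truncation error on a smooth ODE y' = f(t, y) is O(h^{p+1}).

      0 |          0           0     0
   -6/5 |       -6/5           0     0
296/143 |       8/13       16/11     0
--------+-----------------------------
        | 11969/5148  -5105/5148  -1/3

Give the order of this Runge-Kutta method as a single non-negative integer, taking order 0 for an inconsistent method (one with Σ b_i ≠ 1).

2

b = (11969/5148, -5105/5148, -1/3)
c = (0, -6/5, 296/143)
Ac = (0, 0, -96/55)
Σ b_i: 11969/5148·1 + (-5105/5148)·1 + (-1/3)·1 = 1 ✓
b·c: (-5105/5148)·(-6/5) + (-1/3)·296/143 = 1/2 ✓
b·c²: (-5105/5148)·36/25 + (-1/3)·87616/20449 = -876089/306735 ≠ 1/3 ⇒ order 2.
b·Ac: (-1/3)·(-96/55) = 32/55 ≠ 1/6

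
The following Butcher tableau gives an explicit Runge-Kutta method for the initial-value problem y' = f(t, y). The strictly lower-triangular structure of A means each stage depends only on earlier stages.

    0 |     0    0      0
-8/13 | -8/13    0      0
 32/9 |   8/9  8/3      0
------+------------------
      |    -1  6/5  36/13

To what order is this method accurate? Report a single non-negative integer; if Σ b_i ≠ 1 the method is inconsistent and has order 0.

b = (-1, 6/5, 36/13)
c = (0, -8/13, 32/9)
Ac = (0, 0, -64/39)
Σ b_i: (-1)·1 + 6/5·1 + 36/13·1 = 193/65 ≠ 1 ⇒ order 0.

0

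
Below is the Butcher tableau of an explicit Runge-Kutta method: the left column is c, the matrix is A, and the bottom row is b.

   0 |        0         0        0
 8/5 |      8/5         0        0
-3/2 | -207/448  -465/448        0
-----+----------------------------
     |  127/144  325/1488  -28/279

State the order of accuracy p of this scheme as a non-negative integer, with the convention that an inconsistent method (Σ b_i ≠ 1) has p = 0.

b = (127/144, 325/1488, -28/279)
c = (0, 8/5, -3/2)
Ac = (0, 0, -93/56)
Σ b_i: 127/144·1 + 325/1488·1 + (-28/279)·1 = 1 ✓
b·c: 325/1488·8/5 + (-28/279)·(-3/2) = 1/2 ✓
b·c²: 325/1488·64/25 + (-28/279)·9/4 = 1/3 ✓
b·Ac: (-28/279)·(-93/56) = 1/6 ✓; 3 stages ⇒ order 3.

3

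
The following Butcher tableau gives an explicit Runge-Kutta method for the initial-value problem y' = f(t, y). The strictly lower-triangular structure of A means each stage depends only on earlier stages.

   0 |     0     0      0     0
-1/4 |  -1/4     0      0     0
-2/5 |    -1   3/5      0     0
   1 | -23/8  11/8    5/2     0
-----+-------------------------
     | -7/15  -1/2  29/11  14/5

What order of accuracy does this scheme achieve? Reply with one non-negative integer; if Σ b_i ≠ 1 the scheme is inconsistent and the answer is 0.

0

b = (-7/15, -1/2, 29/11, 14/5)
c = (0, -1/4, -2/5, 1)
Ac = (0, 0, -3/20, -43/32)
Σ b_i: (-7/15)·1 + (-1/2)·1 + 29/11·1 + 14/5·1 = 295/66 ≠ 1 ⇒ order 0.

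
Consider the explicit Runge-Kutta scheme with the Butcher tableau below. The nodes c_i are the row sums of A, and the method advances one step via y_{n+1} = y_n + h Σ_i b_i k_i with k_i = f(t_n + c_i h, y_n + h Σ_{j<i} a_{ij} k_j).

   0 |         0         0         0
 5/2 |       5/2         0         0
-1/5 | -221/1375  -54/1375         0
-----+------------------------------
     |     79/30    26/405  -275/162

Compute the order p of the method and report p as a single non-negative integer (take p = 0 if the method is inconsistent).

b = (79/30, 26/405, -275/162)
c = (0, 5/2, -1/5)
Ac = (0, 0, -27/275)
Σ b_i: 79/30·1 + 26/405·1 + (-275/162)·1 = 1 ✓
b·c: 26/405·5/2 + (-275/162)·(-1/5) = 1/2 ✓
b·c²: 26/405·25/4 + (-275/162)·1/25 = 1/3 ✓
b·Ac: (-275/162)·(-27/275) = 1/6 ✓; 3 stages ⇒ order 3.

3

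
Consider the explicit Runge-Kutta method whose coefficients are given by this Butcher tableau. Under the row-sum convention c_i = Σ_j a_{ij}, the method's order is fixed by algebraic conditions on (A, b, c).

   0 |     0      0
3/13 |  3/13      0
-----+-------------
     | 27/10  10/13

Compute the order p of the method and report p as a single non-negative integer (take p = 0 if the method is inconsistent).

b = (27/10, 10/13)
c = (0, 3/13)
Σ b_i: 27/10·1 + 10/13·1 = 451/130 ≠ 1 ⇒ order 0.

0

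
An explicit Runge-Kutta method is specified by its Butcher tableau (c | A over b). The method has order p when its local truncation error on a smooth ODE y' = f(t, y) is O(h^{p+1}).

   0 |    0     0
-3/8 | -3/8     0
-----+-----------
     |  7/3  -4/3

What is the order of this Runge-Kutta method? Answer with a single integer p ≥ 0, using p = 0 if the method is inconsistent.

2

b = (7/3, -4/3)
c = (0, -3/8)
Σ b_i: 7/3·1 + (-4/3)·1 = 1 ✓
b·c: (-4/3)·(-3/8) = 1/2 ✓; 2 stages ⇒ order 2.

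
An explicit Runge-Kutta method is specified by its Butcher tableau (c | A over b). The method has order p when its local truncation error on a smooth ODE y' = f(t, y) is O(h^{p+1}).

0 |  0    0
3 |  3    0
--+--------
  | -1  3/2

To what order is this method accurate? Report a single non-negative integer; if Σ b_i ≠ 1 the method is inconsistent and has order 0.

b = (-1, 3/2)
c = (0, 3)
Σ b_i: (-1)·1 + 3/2·1 = 1/2 ≠ 1 ⇒ order 0.

0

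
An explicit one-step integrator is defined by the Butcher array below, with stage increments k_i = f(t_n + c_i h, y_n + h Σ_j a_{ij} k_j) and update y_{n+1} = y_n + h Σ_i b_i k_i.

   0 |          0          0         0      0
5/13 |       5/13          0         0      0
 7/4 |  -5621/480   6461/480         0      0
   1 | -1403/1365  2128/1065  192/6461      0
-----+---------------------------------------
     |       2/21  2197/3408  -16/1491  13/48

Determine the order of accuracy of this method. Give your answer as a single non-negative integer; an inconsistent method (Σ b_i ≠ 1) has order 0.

4

b = (2/21, 2197/3408, -16/1491, 13/48)
c = (0, 5/13, 7/4, 1)
Ac = (0, 0, 497/96, 32/39)
Σ b_i: 2/21·1 + 2197/3408·1 + (-16/1491)·1 + 13/48·1 = 1 ✓
b·c: 2197/3408·5/13 + (-16/1491)·7/4 + 13/48·1 = 1/2 ✓
b·c²: 2197/3408·25/169 + (-16/1491)·49/16 + 13/48·1 = 1/3 ✓
b·Ac: (-16/1491)·497/96 + 13/48·32/39 = 1/6 ✓
b·c³: 2197/3408·125/2197 + (-16/1491)·343/64 + 13/48·1 = 1/4 ✓
b·(c∘Ac): (-16/1491)·3479/384 + 13/48·32/39 = 1/8 ✓
b·Ac²: (-16/1491)·2485/1248 + 13/48·196/507 = 1/12 ✓
b·A²c: 13/48·2/13 = 1/24 ✓; 4 stages ⇒ order 4.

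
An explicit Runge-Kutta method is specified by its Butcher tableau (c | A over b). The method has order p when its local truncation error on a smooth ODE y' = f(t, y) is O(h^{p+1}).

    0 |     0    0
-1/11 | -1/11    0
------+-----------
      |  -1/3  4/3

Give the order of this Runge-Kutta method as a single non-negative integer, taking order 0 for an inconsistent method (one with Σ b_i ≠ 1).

1

b = (-1/3, 4/3)
c = (0, -1/11)
Σ b_i: (-1/3)·1 + 4/3·1 = 1 ✓
b·c: 4/3·(-1/11) = -4/33 ≠ 1/2 ⇒ order 1.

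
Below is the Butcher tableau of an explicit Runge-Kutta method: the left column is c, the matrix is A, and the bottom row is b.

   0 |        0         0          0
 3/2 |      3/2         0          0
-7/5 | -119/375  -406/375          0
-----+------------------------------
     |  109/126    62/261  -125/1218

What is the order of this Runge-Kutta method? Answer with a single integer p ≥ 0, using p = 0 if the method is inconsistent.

b = (109/126, 62/261, -125/1218)
c = (0, 3/2, -7/5)
Ac = (0, 0, -203/125)
Σ b_i: 109/126·1 + 62/261·1 + (-125/1218)·1 = 1 ✓
b·c: 62/261·3/2 + (-125/1218)·(-7/5) = 1/2 ✓
b·c²: 62/261·9/4 + (-125/1218)·49/25 = 1/3 ✓
b·Ac: (-125/1218)·(-203/125) = 1/6 ✓; 3 stages ⇒ order 3.

3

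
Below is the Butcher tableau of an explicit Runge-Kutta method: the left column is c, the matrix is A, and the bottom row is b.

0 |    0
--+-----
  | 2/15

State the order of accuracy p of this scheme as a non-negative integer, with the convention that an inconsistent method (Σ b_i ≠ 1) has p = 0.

b = (2/15)
c = (0)
Σ b_i: 2/15·1 = 2/15 ≠ 1 ⇒ order 0.

0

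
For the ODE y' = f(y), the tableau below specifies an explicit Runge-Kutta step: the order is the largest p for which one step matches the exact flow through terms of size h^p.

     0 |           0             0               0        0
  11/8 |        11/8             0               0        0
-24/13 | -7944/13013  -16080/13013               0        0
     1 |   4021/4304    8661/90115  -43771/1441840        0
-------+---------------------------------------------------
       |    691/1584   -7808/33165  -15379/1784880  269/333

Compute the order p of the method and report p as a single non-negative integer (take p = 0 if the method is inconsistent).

4

b = (691/1584, -7808/33165, -15379/1784880, 269/333)
c = (0, 11/8, -24/13, 1)
Ac = (0, 0, -2010/1183, 405/2152)
Σ b_i: 691/1584·1 + (-7808/33165)·1 + (-15379/1784880)·1 + 269/333·1 = 1 ✓
b·c: (-7808/33165)·11/8 + (-15379/1784880)·(-24/13) + 269/333·1 = 1/2 ✓
b·c²: (-7808/33165)·121/64 + (-15379/1784880)·576/169 + 269/333·1 = 1/3 ✓
b·Ac: (-15379/1784880)·(-2010/1183) + 269/333·405/2152 = 1/6 ✓
b·c³: (-7808/33165)·1331/512 + (-15379/1784880)·(-13824/2197) + 269/333·1 = 1/4 ✓
b·(c∘Ac): (-15379/1784880)·48240/15379 + 269/333·405/2152 = 1/8 ✓
b·Ac²: (-15379/1784880)·(-11055/4732) + 269/333·1347/17216 = 1/12 ✓
b·A²c: 269/333·111/2152 = 1/24 ✓; 4 stages ⇒ order 4.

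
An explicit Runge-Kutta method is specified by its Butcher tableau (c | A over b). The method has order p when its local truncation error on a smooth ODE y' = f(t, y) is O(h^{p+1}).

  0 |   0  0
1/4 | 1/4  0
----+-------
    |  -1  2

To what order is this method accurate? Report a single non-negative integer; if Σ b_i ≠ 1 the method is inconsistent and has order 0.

2

b = (-1, 2)
c = (0, 1/4)
Σ b_i: (-1)·1 + 2·1 = 1 ✓
b·c: 2·1/4 = 1/2 ✓; 2 stages ⇒ order 2.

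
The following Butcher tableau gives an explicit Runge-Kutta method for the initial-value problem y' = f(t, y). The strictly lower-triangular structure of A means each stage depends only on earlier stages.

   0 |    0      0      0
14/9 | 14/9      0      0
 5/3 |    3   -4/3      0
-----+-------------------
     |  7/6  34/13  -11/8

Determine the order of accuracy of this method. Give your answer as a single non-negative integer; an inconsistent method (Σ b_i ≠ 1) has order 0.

0

b = (7/6, 34/13, -11/8)
c = (0, 14/9, 5/3)
Ac = (0, 0, -56/27)
Σ b_i: 7/6·1 + 34/13·1 + (-11/8)·1 = 751/312 ≠ 1 ⇒ order 0.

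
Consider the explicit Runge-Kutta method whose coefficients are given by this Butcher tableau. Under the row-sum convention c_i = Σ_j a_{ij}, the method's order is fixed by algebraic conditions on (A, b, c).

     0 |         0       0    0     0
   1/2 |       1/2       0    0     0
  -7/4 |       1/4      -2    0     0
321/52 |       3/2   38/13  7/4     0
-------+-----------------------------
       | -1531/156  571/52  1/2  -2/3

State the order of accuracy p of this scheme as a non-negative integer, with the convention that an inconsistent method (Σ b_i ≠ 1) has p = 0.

b = (-1531/156, 571/52, 1/2, -2/3)
c = (0, 1/2, -7/4, 321/52)
Ac = (0, 0, -1, -333/208)
Σ b_i: (-1531/156)·1 + 571/52·1 + 1/2·1 + (-2/3)·1 = 1 ✓
b·c: 571/52·1/2 + 1/2·(-7/4) + (-2/3)·321/52 = 1/2 ✓
b·c²: 571/52·1/4 + 1/2·49/16 + (-2/3)·103041/2704 = -114261/5408 ≠ 1/3 ⇒ order 2.
b·Ac: 1/2·(-1) + (-2/3)·(-333/208) = 59/104 ≠ 1/6

2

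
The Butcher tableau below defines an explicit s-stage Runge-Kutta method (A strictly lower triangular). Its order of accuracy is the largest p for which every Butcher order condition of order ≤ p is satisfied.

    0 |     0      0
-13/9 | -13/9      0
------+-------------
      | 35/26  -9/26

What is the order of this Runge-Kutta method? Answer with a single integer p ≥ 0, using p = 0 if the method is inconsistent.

2

b = (35/26, -9/26)
c = (0, -13/9)
Σ b_i: 35/26·1 + (-9/26)·1 = 1 ✓
b·c: (-9/26)·(-13/9) = 1/2 ✓; 2 stages ⇒ order 2.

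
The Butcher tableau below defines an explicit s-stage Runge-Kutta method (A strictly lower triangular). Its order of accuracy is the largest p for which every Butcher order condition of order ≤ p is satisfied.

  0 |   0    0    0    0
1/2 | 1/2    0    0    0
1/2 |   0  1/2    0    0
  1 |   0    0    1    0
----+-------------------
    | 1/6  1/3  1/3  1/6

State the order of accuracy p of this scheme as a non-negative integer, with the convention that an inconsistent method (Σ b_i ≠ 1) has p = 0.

4

b = (1/6, 1/3, 1/3, 1/6)
c = (0, 1/2, 1/2, 1)
Ac = (0, 0, 1/4, 1/2)
Σ b_i: 1/6·1 + 1/3·1 + 1/3·1 + 1/6·1 = 1 ✓
b·c: 1/3·1/2 + 1/3·1/2 + 1/6·1 = 1/2 ✓
b·c²: 1/3·1/4 + 1/3·1/4 + 1/6·1 = 1/3 ✓
b·Ac: 1/3·1/4 + 1/6·1/2 = 1/6 ✓
b·c³: 1/3·1/8 + 1/3·1/8 + 1/6·1 = 1/4 ✓
b·(c∘Ac): 1/3·1/8 + 1/6·1/2 = 1/8 ✓
b·Ac²: 1/3·1/8 + 1/6·1/4 = 1/12 ✓
b·A²c: 1/6·1/4 = 1/24 ✓; 4 stages ⇒ order 4.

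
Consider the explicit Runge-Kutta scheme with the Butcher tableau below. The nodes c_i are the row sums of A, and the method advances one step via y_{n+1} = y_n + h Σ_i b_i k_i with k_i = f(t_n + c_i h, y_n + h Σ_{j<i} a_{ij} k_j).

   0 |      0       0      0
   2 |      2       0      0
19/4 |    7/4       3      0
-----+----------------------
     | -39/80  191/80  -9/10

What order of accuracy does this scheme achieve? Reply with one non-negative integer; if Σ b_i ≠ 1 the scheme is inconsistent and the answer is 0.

2

b = (-39/80, 191/80, -9/10)
c = (0, 2, 19/4)
Ac = (0, 0, 6)
Σ b_i: (-39/80)·1 + 191/80·1 + (-9/10)·1 = 1 ✓
b·c: 191/80·2 + (-9/10)·19/4 = 1/2 ✓
b·c²: 191/80·4 + (-9/10)·361/16 = -1721/160 ≠ 1/3 ⇒ order 2.
b·Ac: (-9/10)·6 = -27/5 ≠ 1/6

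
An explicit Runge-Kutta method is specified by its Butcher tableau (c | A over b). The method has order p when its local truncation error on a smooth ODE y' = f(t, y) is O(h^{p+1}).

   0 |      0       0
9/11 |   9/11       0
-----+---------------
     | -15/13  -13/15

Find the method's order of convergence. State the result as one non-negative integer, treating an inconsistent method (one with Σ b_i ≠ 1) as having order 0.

b = (-15/13, -13/15)
c = (0, 9/11)
Σ b_i: (-15/13)·1 + (-13/15)·1 = -394/195 ≠ 1 ⇒ order 0.

0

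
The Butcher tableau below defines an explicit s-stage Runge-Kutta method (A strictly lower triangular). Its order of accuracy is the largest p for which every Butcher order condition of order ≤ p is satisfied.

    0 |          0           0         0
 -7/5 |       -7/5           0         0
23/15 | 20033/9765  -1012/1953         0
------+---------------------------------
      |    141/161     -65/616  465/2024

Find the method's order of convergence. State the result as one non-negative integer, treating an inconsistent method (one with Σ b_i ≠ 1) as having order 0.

b = (141/161, -65/616, 465/2024)
c = (0, -7/5, 23/15)
Ac = (0, 0, 1012/1395)
Σ b_i: 141/161·1 + (-65/616)·1 + 465/2024·1 = 1 ✓
b·c: (-65/616)·(-7/5) + 465/2024·23/15 = 1/2 ✓
b·c²: (-65/616)·49/25 + 465/2024·529/225 = 1/3 ✓
b·Ac: 465/2024·1012/1395 = 1/6 ✓; 3 stages ⇒ order 3.

3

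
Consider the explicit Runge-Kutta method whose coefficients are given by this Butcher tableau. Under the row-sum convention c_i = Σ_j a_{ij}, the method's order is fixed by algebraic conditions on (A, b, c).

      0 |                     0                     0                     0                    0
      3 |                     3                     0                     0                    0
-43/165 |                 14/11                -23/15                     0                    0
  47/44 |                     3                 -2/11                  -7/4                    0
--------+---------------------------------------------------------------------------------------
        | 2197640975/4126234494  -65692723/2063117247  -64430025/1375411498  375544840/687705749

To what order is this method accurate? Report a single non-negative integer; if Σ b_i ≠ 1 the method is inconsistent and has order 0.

3

b = (2197640975/4126234494, -65692723/2063117247, -64430025/1375411498, 375544840/687705749)
c = (0, 3, -43/165, 47/44)
Ac = (0, 0, -23/5, -59/660)
Σ b_i: 2197640975/4126234494·1 + (-65692723/2063117247)·1 + (-64430025/1375411498)·1 + 375544840/687705749·1 = 1 ✓
b·c: (-65692723/2063117247)·3 + (-64430025/1375411498)·(-43/165) + 375544840/687705749·47/44 = 1/2 ✓
b·c²: (-65692723/2063117247)·9 + (-64430025/1375411498)·1849/27225 + 375544840/687705749·2209/1936 = 1/3 ✓
b·Ac: (-64430025/1375411498)·(-23/5) + 375544840/687705749·(-59/660) = 1/6 ✓
b·c³: (-65692723/2063117247)·27 + (-64430025/1375411498)·(-79507/4492125) + 375544840/687705749·103823/85184 = -5791171767779/29956462426440 ≠ 1/4 ⇒ order 3.
b·(c∘Ac): (-64430025/1375411498)·989/825 + 375544840/687705749·(-2773/29040) = -2457818896/22694289717 ≠ 1/8
b·Ac²: (-64430025/1375411498)·(-69/5) + 375544840/687705749·(-191143/108900) = -212449111517/680828691510 ≠ 1/12
b·A²c: 375544840/687705749·161/20 = 3023135962/687705749 ≠ 1/24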